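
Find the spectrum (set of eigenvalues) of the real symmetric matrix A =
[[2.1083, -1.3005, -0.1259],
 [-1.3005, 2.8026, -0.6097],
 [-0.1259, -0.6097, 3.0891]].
sigma(A) ≈ {1, 3, 4}

A is real symmetric, so its spectrum consists of real eigenvalues. Expanding the characteristic polynomial of the displayed matrix gives
  det(λ I - A) = p(λ) = λ^3 + (-8)λ^2 + (19)λ + (-12).
Solving p(λ) = 0 yields eigenvalues ≈ 1, 3, 4. (A is shown rounded to 4 decimals, so these recover the underlying integer eigenvalues to within that precision.)
Verification: the trace of A = 8 equals the sum of eigenvalues 8, and det(A) ≈ 12.0002 matches the eigenvalue product 12.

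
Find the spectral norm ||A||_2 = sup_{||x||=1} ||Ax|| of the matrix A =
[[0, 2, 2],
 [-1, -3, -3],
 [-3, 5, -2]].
||A||_2 ≈ 6.5148 (= sqrt(largest eigenvalue of A^T A))

||A||_2 = sigma_max(A) = sqrt(lambda_max(A^T A)). Form the symmetric matrix M = A^T A =
[[10, -12, 9],
 [-12, 38, 3],
 [9, 3, 17]].
Its characteristic polynomial (trace, sum of principal 2x2 minors, determinant of M give the coefficients) is
  p(λ) = det(λ I - M) = λ^3 - 65λ^2 + 962λ - 196.
No integer candidate from the rational root theorem (±divisors of 196) is a root, so the roots are irrational. The cubic discriminant is Δ = 353154996 > 0, so there are three distinct real roots. p(0) = -196 and p(1) = 702 have opposite signs, so a root lies in (0, 1); Newton's method refines it to λ ≈ 0.2066. p(22) = 156 and p(23) = -288 have opposite signs, so a root lies in (22, 23); Newton's method refines it to λ ≈ 22.3501. p(42) = -364 and p(43) = 492 have opposite signs, so a root lies in (42, 43); Newton's method refines it to λ ≈ 42.4432. Check (Vieta): the three roots sum to 65, matching tr M = 65.
So the eigenvalues of A^T A are ≈ 0.2066, 22.3501, 42.4432 (all ≥ 0, as they must be for A^T A). The largest is λ_max ≈ 42.4432, hence ||A||_2 = sqrt(λ_max) ≈ 6.5148.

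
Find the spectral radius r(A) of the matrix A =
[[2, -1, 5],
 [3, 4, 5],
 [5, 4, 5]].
r(A) ≈ 10.9482

The eigenvalues of A are the roots of its characteristic polynomial. With M = A (coefficients from the trace, the sum of principal 2x2 minors, and det A):
  p(λ) = det(λ I - M) = λ^3 - 11λ^2 - 4λ + 50.
No integer candidate from the rational root theorem (±divisors of 50) is a root, so the roots are irrational. The cubic discriminant is Δ = 240492 > 0, so there are three distinct real roots. p(-3) = -64 and p(-2) = 6 have opposite signs, so a root lies in (-3, -2); Newton's method refines it to λ ≈ -2.1113. p(2) = 6 and p(3) = -34 have opposite signs, so a root lies in (2, 3); Newton's method refines it to λ ≈ 2.1631. p(10) = -90 and p(11) = 6 have opposite signs, so a root lies in (10, 11); Newton's method refines it to λ ≈ 10.9482. Check (Vieta): the three roots sum to 11, matching tr M = 11.
Thus the eigenvalues (to 4 decimals) are -2.1113 (modulus 2.1113); 2.1631 (modulus 2.1631); 10.9482 (modulus 10.9482). The spectral radius is the largest modulus: r(A) ≈ 10.9482. (Cross-check: r(A) ≤ ||A||_2 ≈ 11.4568; equality holds whenever A is normal, though it can also hold for some non-normal A.)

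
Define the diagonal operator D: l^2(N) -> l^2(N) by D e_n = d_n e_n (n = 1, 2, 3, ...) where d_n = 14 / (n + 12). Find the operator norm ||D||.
||D|| = 14/13 (attained at n = 1)

For D diagonal, ||D|| = sup_n |d_n| = sup_n 14/(n + 12). This is positive and strictly decreasing in n, so the supremum is attained at n = 1: d_1 = 14/(1 + 12) = 14/13. Hence ||D|| = 14/13.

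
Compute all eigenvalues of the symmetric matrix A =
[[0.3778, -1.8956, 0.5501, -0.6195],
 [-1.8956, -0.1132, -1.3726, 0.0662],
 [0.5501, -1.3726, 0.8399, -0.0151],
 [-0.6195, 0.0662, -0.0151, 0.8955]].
sigma(A) ≈ {-2, 0, 1, 3}

A is real symmetric, so its spectrum consists of real eigenvalues. Expanding the characteristic polynomial of the displayed matrix gives
  det(λ I - A) = p(λ) = λ^4 + (-2)λ^3 + (-5)λ^2 + (6)λ + (0).
Solving p(λ) = 0 yields eigenvalues ≈ -2, 0, 1, 3. (A is shown rounded to 4 decimals, so these recover the underlying integer eigenvalues to within that precision.)
Verification: the trace of A = 2 equals the sum of eigenvalues 2, and det(A) ≈ 0.0000 matches the eigenvalue product 0.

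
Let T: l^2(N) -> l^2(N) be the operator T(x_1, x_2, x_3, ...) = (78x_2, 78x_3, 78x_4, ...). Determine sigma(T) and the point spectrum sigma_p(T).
sigma(T) = closed disk {z in C : |z| ≤ 78}; sigma_p(T) = open disk {z in C : |z| < 78}

Note T = 78·V where V is the unit left shift (V x)_k = x_{k+1}; so sigma(T) = 78·sigma(V) and ||T|| = 78||V||. ||T x||^2 = 6084sum_{k≥2} |x_k|^2 ≤ 6084||x||^2, with equality on {x : x_1 = 0}, so ||T|| = 78. For any lambda with |lambda| < 78, set r = lambda/78 (|r| < 1); the vector x = (1, r, r^2, ...) is in l^2 and satisfies T x = 78(r, r^2, ...) = lambda x, so lambda is an eigenvalue. On the boundary |lambda| = 78 the geometric series diverges, so no l^2 eigenvector exists, but these lambda lie in the approximate point spectrum. Hence sigma(T) is the closed disk of radius 78 and sigma_p(T) is the open disk.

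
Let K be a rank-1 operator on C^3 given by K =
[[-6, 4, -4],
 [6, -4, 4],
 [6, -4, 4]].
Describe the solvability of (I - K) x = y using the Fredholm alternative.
(I - K) is invertible (det(I - K) = 7 ≠ 0), so for every y in C^3 the equation (I - K) x = y has a unique solution.

K has rank 1, so it is an outer product K = u v^T: every row of K is a multiple of one row vector. Reading off the entries, u = (2, -2, -2) and v = (-3, 2, -2) (row i of K equals u_i·v^T). A rank-one matrix u v^T satisfies K u = u (v·u) and kills the (2)-dimensional subspace v^⊥, so its characteristic polynomial is lambda^2 (lambda - v·u) with v·u = tr K = -6. Hence the eigenvalues of I - K are 1 (multiplicity 2) and 1 - (-6) = 7, so det(I - K) = 7. (Direct check: I - K =
[[7, -4, 4],
 [-6, 5, -4],
 [-6, 4, -3]]
has determinant 7.) The finite-dimensional Fredholm alternative says: either (I - K) is invertible, or ker(I - K) ≠ {0} and then range(I - K) = ker((I - K)^*)^⊥, with dim ker(I - K) = dim ker((I - K)^*). Since det(I - K) ≠ 0, 1 is not an eigenvalue of K and ker(I - K) = {0}, so we are in the first case: for every y there is a unique x = (I - K)^(-1) y. Explicitly, by the Sherman–Morrison formula, (I - u v^T)^(-1) = I + u v^T/(1 - v·u), i.e. (I - K)^(-1) = I + K/(7).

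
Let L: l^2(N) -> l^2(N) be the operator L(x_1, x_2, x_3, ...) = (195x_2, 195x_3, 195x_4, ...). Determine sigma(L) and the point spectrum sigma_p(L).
sigma(L) = closed disk {z in C : |z| ≤ 195}; sigma_p(L) = open disk {z in C : |z| < 195}

Note L = 195·V where V is the unit left shift (V x)_k = x_{k+1}; so sigma(L) = 195·sigma(V) and ||L|| = 195||V||. ||L x||^2 = 38025sum_{k≥2} |x_k|^2 ≤ 38025||x||^2, with equality on {x : x_1 = 0}, so ||L|| = 195. For any lambda with |lambda| < 195, set r = lambda/195 (|r| < 1); the vector x = (1, r, r^2, ...) is in l^2 and satisfies L x = 195(r, r^2, ...) = lambda x, so lambda is an eigenvalue. On the boundary |lambda| = 195 the geometric series diverges, so no l^2 eigenvector exists, but these lambda lie in the approximate point spectrum. Hence sigma(L) is the closed disk of radius 195 and sigma_p(L) is the open disk.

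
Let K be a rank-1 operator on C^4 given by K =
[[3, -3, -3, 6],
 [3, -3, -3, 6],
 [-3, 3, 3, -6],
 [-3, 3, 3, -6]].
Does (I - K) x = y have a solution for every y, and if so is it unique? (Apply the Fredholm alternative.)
(I - K) is invertible (det(I - K) = 4 ≠ 0), so for every y in C^4 the equation (I - K) x = y has a unique solution.

K has rank 1, so it is an outer product K = u v^T: every row of K is a multiple of one row vector. Reading off the entries, u = (3, 3, -3, -3) and v = (1, -1, -1, 2) (row i of K equals u_i·v^T). A rank-one matrix u v^T satisfies K u = u (v·u) and kills the (3)-dimensional subspace v^⊥, so its characteristic polynomial is lambda^3 (lambda - v·u) with v·u = tr K = -3. Hence the eigenvalues of I - K are 1 (multiplicity 3) and 1 - (-3) = 4, so det(I - K) = 4. (Direct check: I - K =
[[-2, 3, 3, -6],
 [-3, 4, 3, -6],
 [3, -3, -2, 6],
 [3, -3, -3, 7]]
has determinant 4.) The finite-dimensional Fredholm alternative says: either (I - K) is invertible, or ker(I - K) ≠ {0} and then range(I - K) = ker((I - K)^*)^⊥, with dim ker(I - K) = dim ker((I - K)^*). Since det(I - K) ≠ 0, 1 is not an eigenvalue of K and ker(I - K) = {0}, so we are in the first case: for every y there is a unique x = (I - K)^(-1) y. Explicitly, by the Sherman–Morrison formula, (I - u v^T)^(-1) = I + u v^T/(1 - v·u), i.e. (I - K)^(-1) = I + K/(4).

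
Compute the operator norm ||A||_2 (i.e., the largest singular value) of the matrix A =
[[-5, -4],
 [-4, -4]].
||A||_2 = sqrt((73 + sqrt(5265))/2) ≈ 8.5311 (= sqrt(largest eigenvalue of A^T A))

||A||_2 = sigma_max(A) = sqrt(lambda_max(A^T A)). Form the symmetric matrix M = A^T A =
[[41, 36],
 [36, 32]].
Its characteristic polynomial (trace, determinant of M give the coefficients) is
  p(λ) = det(λ I - M) = λ^2 - 73λ + 16.
For λ^2 - 73λ + 16 the discriminant is 5265. It is nonnegative but not a perfect square, so the roots are real and irrational: λ = (73 ± sqrt(5265))/2 ≈ 72.7802, 0.2198.
So the eigenvalues of A^T A are ≈ 0.2198, 72.7802 (all ≥ 0, as they must be for A^T A). The largest is λ_max = (73 + sqrt(5265))/2 ≈ 72.7802, hence ||A||_2 = sqrt(λ_max) = sqrt((73 + sqrt(5265))/2) ≈ 8.5311.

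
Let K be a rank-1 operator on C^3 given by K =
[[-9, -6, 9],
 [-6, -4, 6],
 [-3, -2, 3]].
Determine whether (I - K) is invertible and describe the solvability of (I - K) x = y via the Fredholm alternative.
(I - K) is invertible (det(I - K) = 11 ≠ 0), so for every y in C^3 the equation (I - K) x = y has a unique solution.

K has rank 1, so it is an outer product K = u v^T: every row of K is a multiple of one row vector. Reading off the entries, u = (3, 2, 1) and v = (-3, -2, 3) (row i of K equals u_i·v^T). A rank-one matrix u v^T satisfies K u = u (v·u) and kills the (2)-dimensional subspace v^⊥, so its characteristic polynomial is lambda^2 (lambda - v·u) with v·u = tr K = -10. Hence the eigenvalues of I - K are 1 (multiplicity 2) and 1 - (-10) = 11, so det(I - K) = 11. (Direct check: I - K =
[[10, 6, -9],
 [6, 5, -6],
 [3, 2, -2]]
has determinant 11.) The finite-dimensional Fredholm alternative says: either (I - K) is invertible, or ker(I - K) ≠ {0} and then range(I - K) = ker((I - K)^*)^⊥, with dim ker(I - K) = dim ker((I - K)^*). Since det(I - K) ≠ 0, 1 is not an eigenvalue of K and ker(I - K) = {0}, so we are in the first case: for every y there is a unique x = (I - K)^(-1) y. Explicitly, by the Sherman–Morrison formula, (I - u v^T)^(-1) = I + u v^T/(1 - v·u), i.e. (I - K)^(-1) = I + K/(11).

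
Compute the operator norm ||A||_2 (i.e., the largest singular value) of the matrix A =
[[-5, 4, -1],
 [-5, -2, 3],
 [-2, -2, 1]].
||A||_2 ≈ 7.5751 (= sqrt(largest eigenvalue of A^T A))

||A||_2 = sigma_max(A) = sqrt(lambda_max(A^T A)). Form the symmetric matrix M = A^T A =
[[54, -6, -12],
 [-6, 24, -12],
 [-12, -12, 11]].
Its characteristic polynomial (trace, sum of principal 2x2 minors, determinant of M give the coefficients) is
  p(λ) = det(λ I - M) = λ^3 - 89λ^2 + 1830λ - 900.
No integer candidate from the rational root theorem (±divisors of 900) is a root, so the roots are irrational. The cubic discriminant is Δ = 2091424500 > 0, so there are three distinct real roots. p(0) = -900 and p(1) = 842 have opposite signs, so a root lies in (0, 1); Newton's method refines it to λ ≈ 0.5041. p(31) = 92 and p(32) = -708 have opposite signs, so a root lies in (31, 32); Newton's method refines it to λ ≈ 31.1144. p(57) = -558 and p(58) = 956 have opposite signs, so a root lies in (57, 58); Newton's method refines it to λ ≈ 57.3816. Check (Vieta): the three roots sum to 89, matching tr M = 89.
So the eigenvalues of A^T A are ≈ 0.5041, 31.1144, 57.3816 (all ≥ 0, as they must be for A^T A). The largest is λ_max ≈ 57.3816, hence ||A||_2 = sqrt(λ_max) ≈ 7.5751.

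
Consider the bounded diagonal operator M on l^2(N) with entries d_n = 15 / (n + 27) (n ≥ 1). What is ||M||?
||M|| = 15/28 (attained at n = 1)

For M diagonal, ||M|| = sup_n |d_n| = sup_n 15/(n + 27). This is positive and strictly decreasing in n, so the supremum is attained at n = 1: d_1 = 15/(1 + 27) = 15/28. Hence ||M|| = 15/28.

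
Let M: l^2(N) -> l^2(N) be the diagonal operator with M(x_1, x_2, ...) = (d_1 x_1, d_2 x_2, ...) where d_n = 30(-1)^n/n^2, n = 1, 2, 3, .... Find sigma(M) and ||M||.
sigma(M) = {30(-1)^n/n^2 : n ≥ 1} ∪ {0}; ||M|| = 30

A bounded diagonal operator on l^2 with diagonal entries d_n has spectrum equal to the closure of {d_n : n ≥ 1}: every d_n is an eigenvalue (with eigenvector e_n), so {d_n} ⊂ sigma(M); the spectrum is closed, so its closure is too; and for lambda not in the closure, (M - lambda I) has bounded inverse (the diagonal entries 1/(d_n - lambda) are bounded). For our sequence d_n = 30(-1)^n/n^2, n = 1, 2, 3, ...:
  - {d_n} = {30(-1)^n/n^2 : n ≥ 1}; the only limit point is 0
  - closure = {30(-1)^n/n^2 : n ≥ 1} ∪ {0}
For the norm: a diagonal operator has ||M|| = sup_n |d_n|. Here |d_n| = 30/n^2 is decreasing, so sup_n |d_n| = |d_1| = 30. So ||M|| = 30.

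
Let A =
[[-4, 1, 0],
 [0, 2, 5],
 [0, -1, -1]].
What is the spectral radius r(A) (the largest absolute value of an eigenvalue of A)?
r(A) = 4

The eigenvalues of A are the roots of its characteristic polynomial. With M = A (coefficients from the trace, the sum of principal 2x2 minors, and det A):
  p(λ) = det(λ I - M) = λ^3 + 3λ^2 - λ + 12.
By the rational root theorem any rational root is an integer divisor of 12. Testing λ = -4: p(-4) = -64 + 48 + 4 + 12 = 0, so λ = -4 is a root. Dividing out (λ + 4) leaves p(λ) = (λ + 4)(λ^2 - λ + 3). For λ^2 - λ + 3 the discriminant is -11. It is negative, so the roots are the complex-conjugate pair λ = 1/2 ± (sqrt(11)/2) i ≈ 0.5 ± 1.6583i. For a conjugate pair the product of the roots equals the constant term, so |λ|^2 = 3 and |λ| = sqrt(3) ≈ 1.7321.
Thus the eigenvalues (to 4 decimals) are 0.5 ± 1.6583i (modulus 1.7321); -4 (modulus 4). The spectral radius is the largest modulus: r(A) = 4. (Cross-check: r(A) ≤ ||A||_2 ≈ 5.5718; equality holds whenever A is normal, though it can also hold for some non-normal A.)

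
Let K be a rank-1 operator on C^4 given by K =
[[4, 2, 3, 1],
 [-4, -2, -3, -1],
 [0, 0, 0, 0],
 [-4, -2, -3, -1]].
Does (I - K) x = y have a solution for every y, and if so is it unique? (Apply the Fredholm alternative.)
(I - K) is singular (det(I - K) = 0, i.e. 1 ∈ sigma(K)). (I - K) x = y is solvable iff y ⊥ ker((I - K)^*) = span{(4, 2, 3, 1)}, i.e. iff 4y_1 + 2y_2 + 3y_3 + y_4 = 0. When solvable, the solutions are x = y + c·(1, -1, 0, -1), c arbitrary (ker(I - K) = span{(1, -1, 0, -1)}, dimension 1).

K has rank 1, so it is an outer product K = u v^T: every row of K is a multiple of one row vector. Reading off the entries, u = (1, -1, 0, -1) and v = (4, 2, 3, 1) (row i of K equals u_i·v^T). A rank-one matrix u v^T satisfies K u = u (v·u) and kills the (3)-dimensional subspace v^⊥, so its characteristic polynomial is lambda^3 (lambda - v·u) with v·u = tr K = 1. Hence the eigenvalues of I - K are 1 (multiplicity 3) and 1 - (1) = 0, so det(I - K) = 0. (Direct check: I - K =
[[-3, -2, -3, -1],
 [4, 3, 3, 1],
 [0, 0, 1, 0],
 [4, 2, 3, 2]]
has determinant 0.) So 1 is an eigenvalue of K and (I - K) is not invertible. The finite-dimensional Fredholm alternative says: either (I - K) is invertible, or ker(I - K) ≠ {0} and then range(I - K) = ker((I - K)^*)^⊥, with dim ker(I - K) = dim ker((I - K)^*). We are in the second case, so we need both kernels. Kernel of I - K: (I - K) u = u - u (v·u) = u - u = 0, so ker(I - K) = span{u} = span{(1, -1, 0, -1)} (it is exactly 1-dimensional because rank(I - K) = 3). Kernel of the adjoint: K is real, so (I - K)^* = I - K^T = I - v u^T, and (I - v u^T) v = v - v (u·v) = 0; hence ker((I - K)^*) = span{v} = span{(4, 2, 3, 1)}. Therefore (I - K) x = y is solvable iff <y, v> = 0, i.e. iff 4y_1 + 2y_2 + 3y_3 + y_4 = 0. When this holds, K y = u (v·y) = 0, so (I - K) y = y and x = y is a particular solution; the full solution set is the line x = y + c·u = y + c·(1, -1, 0, -1), c ∈ C.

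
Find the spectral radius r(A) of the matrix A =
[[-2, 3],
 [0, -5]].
r(A) = 5

The eigenvalues of A are the roots of its characteristic polynomial. With M = A (coefficients from the trace and determinant):
  p(λ) = det(λ I - M) = λ^2 + 7λ + 10.
For λ^2 + 7λ + 10 the discriminant is 9. It is a perfect square (3^2), so the roots are rational: λ = (-7 ± 3)/2 = -2, -5.
Thus the eigenvalues (to 4 decimals) are -2 (modulus 2); -5 (modulus 5). The spectral radius is the largest modulus: r(A) = 5. (Cross-check: r(A) ≤ ||A||_2 ≈ 5.9292; equality holds whenever A is normal, though it can also hold for some non-normal A.)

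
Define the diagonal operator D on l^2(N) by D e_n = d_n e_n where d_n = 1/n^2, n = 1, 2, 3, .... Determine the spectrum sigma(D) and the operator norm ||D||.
sigma(D) = {1/n^2 : n ≥ 1} ∪ {0}; ||D|| = 1

A bounded diagonal operator on l^2 with diagonal entries d_n has spectrum equal to the closure of {d_n : n ≥ 1}: every d_n is an eigenvalue (with eigenvector e_n), so {d_n} ⊂ sigma(D); the spectrum is closed, so its closure is too; and for lambda not in the closure, (D - lambda I) has bounded inverse (the diagonal entries 1/(d_n - lambda) are bounded). For our sequence d_n = 1/n^2, n = 1, 2, 3, ...:
  - {d_n} = {1/n^2 : n ≥ 1}; the only limit point is 0
  - closure = {1/n^2 : n ≥ 1} ∪ {0}
For the norm: a diagonal operator has ||D|| = sup_n |d_n|. Here d_n = 1/n^2 is positive and decreasing, so sup_n |d_n| = d_1 = 1. So ||D|| = 1.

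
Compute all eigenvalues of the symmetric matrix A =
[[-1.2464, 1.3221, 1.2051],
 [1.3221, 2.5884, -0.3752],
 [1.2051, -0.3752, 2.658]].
sigma(A) ≈ {-2, 3} (3 with multiplicity 2)

A is real symmetric, so its spectrum consists of real eigenvalues. Expanding the characteristic polynomial of the displayed matrix gives
  det(λ I - A) = p(λ) = λ^3 + (-4)λ^2 + (-3)λ + (18).
Solving p(λ) = 0 yields eigenvalues ≈ -2, 3, 3. (A is shown rounded to 4 decimals, so these recover the underlying integer eigenvalues to within that precision.)
Verification: the trace of A = 4 equals the sum of eigenvalues 4, and det(A) ≈ -18.0004 matches the eigenvalue product -18.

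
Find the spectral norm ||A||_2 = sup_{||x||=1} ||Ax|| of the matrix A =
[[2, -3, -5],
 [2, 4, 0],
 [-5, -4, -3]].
||A||_2 ≈ 8.6373 (= sqrt(largest eigenvalue of A^T A))

||A||_2 = sigma_max(A) = sqrt(lambda_max(A^T A)). Form the symmetric matrix M = A^T A =
[[33, 22, 5],
 [22, 41, 27],
 [5, 27, 34]].
Its characteristic polynomial (trace, sum of principal 2x2 minors, determinant of M give the coefficients) is
  p(λ) = det(λ I - M) = λ^3 - 108λ^2 + 2631λ - 10404.
No integer candidate from the rational root theorem (±divisors of 10404) is a root, so the roots are irrational. The cubic discriminant is Δ = 5757486372 > 0, so there are three distinct real roots. p(4) = -1544 and p(5) = 176 have opposite signs, so a root lies in (4, 5); Newton's method refines it to λ ≈ 4.8924. p(28) = 544 and p(29) = -544 have opposite signs, so a root lies in (28, 29); Newton's method refines it to λ ≈ 28.5052. p(74) = -1894 and p(75) = 1296 have opposite signs, so a root lies in (74, 75); Newton's method refines it to λ ≈ 74.6024. Check (Vieta): the three roots sum to 108, matching tr M = 108.
So the eigenvalues of A^T A are ≈ 4.8924, 28.5052, 74.6024 (all ≥ 0, as they must be for A^T A). The largest is λ_max ≈ 74.6024, hence ||A||_2 = sqrt(λ_max) ≈ 8.6373.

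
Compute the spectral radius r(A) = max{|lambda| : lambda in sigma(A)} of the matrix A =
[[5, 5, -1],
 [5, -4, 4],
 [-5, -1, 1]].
r(A) ≈ 6.7924

The eigenvalues of A are the roots of its characteristic polynomial. With M = A (coefficients from the trace, the sum of principal 2x2 minors, and det A):
  p(λ) = det(λ I - M) = λ^3 - 2λ^2 - 45λ + 100.
No integer candidate from the rational root theorem (±divisors of 100) is a root, so the roots are irrational. The cubic discriminant is Δ = 267800 > 0, so there are three distinct real roots. p(-7) = -26 and p(-6) = 82 have opposite signs, so a root lies in (-7, -6); Newton's method refines it to λ ≈ -6.7924. p(2) = 10 and p(3) = -26 have opposite signs, so a root lies in (2, 3); Newton's method refines it to λ ≈ 2.2504. p(6) = -26 and p(7) = 30 have opposite signs, so a root lies in (6, 7); Newton's method refines it to λ ≈ 6.542. Check (Vieta): the three roots sum to 2, matching tr M = 2.
Thus the eigenvalues (to 4 decimals) are -6.7924 (modulus 6.7924); 2.2504 (modulus 2.2504); 6.542 (modulus 6.542). The spectral radius is the largest modulus: r(A) ≈ 6.7924. (Cross-check: r(A) ≤ ||A||_2 ≈ 8.8372; equality holds whenever A is normal, though it can also hold for some non-normal A.)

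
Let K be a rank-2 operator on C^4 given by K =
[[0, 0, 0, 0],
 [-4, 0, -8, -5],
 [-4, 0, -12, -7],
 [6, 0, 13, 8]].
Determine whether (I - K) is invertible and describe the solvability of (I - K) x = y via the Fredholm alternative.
(I - K) is singular (det(I - K) = 0, i.e. 1 ∈ sigma(K)). (I - K) x = y is solvable iff y ⊥ ker((I - K)^*) = span{(2, 0, 1, 1)}, i.e. iff 2y_1 + y_3 + y_4 = 0. When solvable, x is determined up to adding multiples of (0, -9, -7, 13) (ker(I - K) = span{(0, -9, -7, 13)}, dimension 1).

K has rank 2 and factors as K = U V^T = u1 v1^T + u2 v2^T with u1 = (0, -1, -3, 2), v1 = (0, 0, 2, 1), u2 = (0, 2, 2, -3), v2 = (-2, 0, -3, -2) (multiplying out reproduces the displayed K). The nonzero eigenvalues of U V^T coincide with those of the 2 x 2 matrix G = V^T U = [[v1·u1, v1·u2], [v2·u1, v2·u2]] = [[-4, 1], [5, 0]], and by the Sylvester determinant identity det(I_4 - U V^T) = det(I_2 - V^T U) = det([[5, -1], [-5, 1]]) = (5)(1) - (-1)(-5) = 0. (Direct check: I - K =
[[1, 0, 0, 0],
 [4, 1, 8, 5],
 [4, 0, 13, 7],
 [-6, 0, -13, -7]]
has determinant 0.) So 1 is an eigenvalue of K and (I - K) is not invertible. The finite-dimensional Fredholm alternative says: either (I - K) is invertible, or ker(I - K) ≠ {0} and then range(I - K) = ker((I - K)^*)^⊥, with dim ker(I - K) = dim ker((I - K)^*). We are in the second case, so we compute both kernels via the 2 x 2 reduction. If (I - U V^T) x = 0 then x = U (V^T x) lies in the column space of U; writing x = U b gives U (I_2 - G) b = 0, and since u1, u2 are independent, (I_2 - G) b = 0. With I_2 - G = [[5, -1], [-5, 1]] (singular, as its determinant is 0) a null vector is b = (-1, -5), so ker(I - K) = span{-1·u1 + (-5)·u2} = span{(0, -9, -7, 13)}. For the adjoint, (I - K)^* = I - K^T = I - V U^T, and the same argument gives ker((I - K)^*) = {V a : (I_2 - G)^T a = 0}; (I_2 - G)^T = [[5, -5], [-1, 1]] has null vector a = (-1, -1), so ker((I - K)^*) = span{-1·v1 + (-1)·v2} = span{(2, 0, 1, 1)}. (Both kernels are 1-dimensional, matching rank(I - K) = 3.) Therefore (I - K) x = y is solvable iff <y, (2, 0, 1, 1)> = 0, i.e. iff 2y_1 + y_3 + y_4 = 0; when solvable the solution set is the line x_p + c·(0, -9, -7, 13), c ∈ C.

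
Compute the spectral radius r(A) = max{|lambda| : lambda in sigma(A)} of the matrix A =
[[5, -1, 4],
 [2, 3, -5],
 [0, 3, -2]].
r(A) ≈ 5.2963

The eigenvalues of A are the roots of its characteristic polynomial. With M = A (coefficients from the trace, the sum of principal 2x2 minors, and det A):
  p(λ) = det(λ I - M) = λ^3 - 6λ^2 + 16λ - 65.
No integer candidate from the rational root theorem (±divisors of 65) is a root, so the roots are irrational. The cubic discriminant is Δ = -65083 < 0, so there is one real root and a complex-conjugate pair. p(5) = -10 and p(6) = 31 have opposite signs, so a root lies in (5, 6); Newton's method refines it to λ ≈ 5.2963. Dividing out (λ - (5.2963)) leaves approximately λ^2 - 0.7037λ + 12.2728. For λ^2 - 0.7037λ + 12.2728 the discriminant is -48.596. It is negative, so the remaining roots are the complex-conjugate pair λ ≈ 0.3519 ± 3.4855i. Their product equals the constant term, so |λ|^2 ≈ 12.2728 and |λ| ≈ 3.5033.
Thus the eigenvalues (to 4 decimals) are 5.2963 (modulus 5.2963); 0.3519 ± 3.4855i (modulus 3.5033). The spectral radius is the largest modulus: r(A) ≈ 5.2963. (Cross-check: r(A) ≤ ||A||_2 ≈ 7.8841; equality holds whenever A is normal, though it can also hold for some non-normal A.)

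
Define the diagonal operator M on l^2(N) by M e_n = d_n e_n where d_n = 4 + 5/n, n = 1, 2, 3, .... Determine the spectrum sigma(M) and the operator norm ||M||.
sigma(M) = {4 + 5/n : n ≥ 1} ∪ {4}; ||M|| = 9

A bounded diagonal operator on l^2 with diagonal entries d_n has spectrum equal to the closure of {d_n : n ≥ 1}: every d_n is an eigenvalue (with eigenvector e_n), so {d_n} ⊂ sigma(M); the spectrum is closed, so its closure is too; and for lambda not in the closure, (M - lambda I) has bounded inverse (the diagonal entries 1/(d_n - lambda) are bounded). For our sequence d_n = 4 + 5/n, n = 1, 2, 3, ...:
  - {d_n} = {4 + 5/n : n ≥ 1}; the only limit point is 4
  - closure = {4 + 5/n : n ≥ 1} ∪ {4}
For the norm: a diagonal operator has ||M|| = sup_n |d_n|. Here d_n = 4 + 5/n is positive and decreasing, so sup_n |d_n| = d_1 = 4 + 5 = 9. So ||M|| = 9.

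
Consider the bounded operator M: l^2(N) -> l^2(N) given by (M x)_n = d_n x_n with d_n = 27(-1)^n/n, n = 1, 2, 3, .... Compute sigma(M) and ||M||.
sigma(M) = {27(-1)^n/n : n ≥ 1} ∪ {0}; ||M|| = 27

A bounded diagonal operator on l^2 with diagonal entries d_n has spectrum equal to the closure of {d_n : n ≥ 1}: every d_n is an eigenvalue (with eigenvector e_n), so {d_n} ⊂ sigma(M); the spectrum is closed, so its closure is too; and for lambda not in the closure, (M - lambda I) has bounded inverse (the diagonal entries 1/(d_n - lambda) are bounded). For our sequence d_n = 27(-1)^n/n, n = 1, 2, 3, ...:
  - {d_n} = {27(-1)^n/n : n ≥ 1}; the only limit point is 0
  - closure = {27(-1)^n/n : n ≥ 1} ∪ {0}
For the norm: a diagonal operator has ||M|| = sup_n |d_n|. Here |d_n| = 27/n is decreasing, so sup_n |d_n| = |d_1| = 27. So ||M|| = 27.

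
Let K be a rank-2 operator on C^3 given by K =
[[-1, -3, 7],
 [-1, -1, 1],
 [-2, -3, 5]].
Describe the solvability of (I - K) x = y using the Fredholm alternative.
(I - K) is invertible (det(I - K) = 3 ≠ 0), so for every y in C^3 the equation (I - K) x = y has a unique solution.

K has rank 2 and factors as K = U V^T = u1 v1^T + u2 v2^T with u1 = (-2, 0, -1), v1 = (-1, 0, -2), u2 = (-3, -1, -3), v2 = (1, 1, -1) (multiplying out reproduces the displayed K). The nonzero eigenvalues of U V^T coincide with those of the 2 x 2 matrix G = V^T U = [[v1·u1, v1·u2], [v2·u1, v2·u2]] = [[4, 9], [-1, -1]], and by the Sylvester determinant identity det(I_3 - U V^T) = det(I_2 - V^T U) = det([[-3, -9], [1, 2]]) = (-3)(2) - (-9)(1) = 3. (Direct check: I - K =
[[2, 3, -7],
 [1, 2, -1],
 [2, 3, -4]]
has determinant 3.) The finite-dimensional Fredholm alternative says: either (I - K) is invertible, or ker(I - K) ≠ {0} and then range(I - K) = ker((I - K)^*)^⊥, with dim ker(I - K) = dim ker((I - K)^*). Since det(I - K) ≠ 0, 1 is not an eigenvalue of K and ker(I - K) = {0}, so we are in the first case: for every y there is a unique x = (I - K)^(-1) y. (Explicitly, by the Woodbury identity, (I - U V^T)^(-1) = I + U (I_2 - G)^(-1) V^T.)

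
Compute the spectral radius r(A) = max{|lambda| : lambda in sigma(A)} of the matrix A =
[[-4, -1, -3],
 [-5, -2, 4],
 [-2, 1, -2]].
r(A) ≈ 5.8006

The eigenvalues of A are the roots of its characteristic polynomial. With M = A (coefficients from the trace, the sum of principal 2x2 minors, and det A):
  p(λ) = det(λ I - M) = λ^3 + 8λ^2 + 5λ - 45.
No integer candidate from the rational root theorem (±divisors of 45) is a root, so the roots are irrational. The cubic discriminant is Δ = 6185 > 0, so there are three distinct real roots. p(-6) = -3 and p(-5) = 5 have opposite signs, so a root lies in (-6, -5); Newton's method refines it to λ ≈ -5.8006. p(-5) = 5 and p(-4) = -1 have opposite signs, so a root lies in (-5, -4); Newton's method refines it to λ ≈ -4.0942. p(1) = -31 and p(2) = 5 have opposite signs, so a root lies in (1, 2); Newton's method refines it to λ ≈ 1.8948. Check (Vieta): the three roots sum to -8, matching tr M = -8.
Thus the eigenvalues (to 4 decimals) are -5.8006 (modulus 5.8006); -4.0942 (modulus 4.0942); 1.8948 (modulus 1.8948). The spectral radius is the largest modulus: r(A) ≈ 5.8006. (Cross-check: r(A) ≤ ||A||_2 ≈ 7.0728; equality holds whenever A is normal, though it can also hold for some non-normal A.)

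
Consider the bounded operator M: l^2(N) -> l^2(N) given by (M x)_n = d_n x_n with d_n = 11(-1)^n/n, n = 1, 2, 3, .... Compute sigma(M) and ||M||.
sigma(M) = {11(-1)^n/n : n ≥ 1} ∪ {0}; ||M|| = 11

A bounded diagonal operator on l^2 with diagonal entries d_n has spectrum equal to the closure of {d_n : n ≥ 1}: every d_n is an eigenvalue (with eigenvector e_n), so {d_n} ⊂ sigma(M); the spectrum is closed, so its closure is too; and for lambda not in the closure, (M - lambda I) has bounded inverse (the diagonal entries 1/(d_n - lambda) are bounded). For our sequence d_n = 11(-1)^n/n, n = 1, 2, 3, ...:
  - {d_n} = {11(-1)^n/n : n ≥ 1}; the only limit point is 0
  - closure = {11(-1)^n/n : n ≥ 1} ∪ {0}
For the norm: a diagonal operator has ||M|| = sup_n |d_n|. Here |d_n| = 11/n is decreasing, so sup_n |d_n| = |d_1| = 11. So ||M|| = 11.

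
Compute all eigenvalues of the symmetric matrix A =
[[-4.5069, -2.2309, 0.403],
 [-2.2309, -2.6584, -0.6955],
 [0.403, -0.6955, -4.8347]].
sigma(A) ≈ {-6, -5, -1}

A is real symmetric, so its spectrum consists of real eigenvalues. Expanding the characteristic polynomial of the displayed matrix gives
  det(λ I - A) = p(λ) = λ^3 + (12)λ^2 + (41)λ + (30).
Solving p(λ) = 0 yields eigenvalues ≈ -6, -5, -1. (A is shown rounded to 4 decimals, so these recover the underlying integer eigenvalues to within that precision.)
Verification: the trace of A = -12 equals the sum of eigenvalues -12, and det(A) ≈ -30.0009 matches the eigenvalue product -30.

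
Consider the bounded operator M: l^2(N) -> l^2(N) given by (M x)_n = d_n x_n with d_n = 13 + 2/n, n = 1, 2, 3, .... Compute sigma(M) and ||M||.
sigma(M) = {13 + 2/n : n ≥ 1} ∪ {13}; ||M|| = 15

A bounded diagonal operator on l^2 with diagonal entries d_n has spectrum equal to the closure of {d_n : n ≥ 1}: every d_n is an eigenvalue (with eigenvector e_n), so {d_n} ⊂ sigma(M); the spectrum is closed, so its closure is too; and for lambda not in the closure, (M - lambda I) has bounded inverse (the diagonal entries 1/(d_n - lambda) are bounded). For our sequence d_n = 13 + 2/n, n = 1, 2, 3, ...:
  - {d_n} = {13 + 2/n : n ≥ 1}; the only limit point is 13
  - closure = {13 + 2/n : n ≥ 1} ∪ {13}
For the norm: a diagonal operator has ||M|| = sup_n |d_n|. Here d_n = 13 + 2/n is positive and decreasing, so sup_n |d_n| = d_1 = 13 + 2 = 15. So ||M|| = 15.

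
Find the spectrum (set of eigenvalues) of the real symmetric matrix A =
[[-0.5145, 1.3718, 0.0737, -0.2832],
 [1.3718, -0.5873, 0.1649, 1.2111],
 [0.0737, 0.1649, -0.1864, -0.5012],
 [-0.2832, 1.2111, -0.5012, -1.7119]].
sigma(A) ≈ {-3, -1, 0, 1}

A is real symmetric, so its spectrum consists of real eigenvalues. Expanding the characteristic polynomial of the displayed matrix gives
  det(λ I - A) = p(λ) = λ^4 + (3)λ^3 + (-1)λ^2 + (-3)λ + (0).
Solving p(λ) = 0 yields eigenvalues ≈ -3, -1, 0, 1. (A is shown rounded to 4 decimals, so these recover the underlying integer eigenvalues to within that precision.)
Verification: the trace of A = -3 equals the sum of eigenvalues -3, and det(A) ≈ -0.0001 matches the eigenvalue product 0.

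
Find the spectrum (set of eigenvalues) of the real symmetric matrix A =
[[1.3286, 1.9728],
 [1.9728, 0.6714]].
sigma(A) ≈ {-1, 3}

A is real symmetric, so its spectrum consists of real eigenvalues. Expanding the characteristic polynomial of the displayed matrix gives
  det(λ I - A) = p(λ) = λ^2 + (-2)λ + (-3).
Solving p(λ) = 0 yields eigenvalues ≈ -1, 3. (A is shown rounded to 4 decimals, so these recover the underlying integer eigenvalues to within that precision.)
Verification: the trace of A = 2 equals the sum of eigenvalues 2, and det(A) ≈ -2.9999 matches the eigenvalue product -3.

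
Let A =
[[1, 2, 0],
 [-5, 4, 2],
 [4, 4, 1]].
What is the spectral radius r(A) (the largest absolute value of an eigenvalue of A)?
r(A) ≈ 4.652

The eigenvalues of A are the roots of its characteristic polynomial. With M = A (coefficients from the trace, the sum of principal 2x2 minors, and det A):
  p(λ) = det(λ I - M) = λ^3 - 6λ^2 + 11λ - 22.
No integer candidate from the rational root theorem (±divisors of 22) is a root, so the roots are irrational. The cubic discriminant is Δ = -6908 < 0, so there is one real root and a complex-conjugate pair. p(4) = -10 and p(5) = 8 have opposite signs, so a root lies in (4, 5); Newton's method refines it to λ ≈ 4.652. Dividing out (λ - (4.652)) leaves approximately λ^2 - 1.348λ + 4.7291. For λ^2 - 1.348λ + 4.7291 the discriminant is -17.0995. It is negative, so the remaining roots are the complex-conjugate pair λ ≈ 0.674 ± 2.0676i. Their product equals the constant term, so |λ|^2 ≈ 4.7291 and |λ| ≈ 2.1747.
Thus the eigenvalues (to 4 decimals) are 4.652 (modulus 4.652); 0.674 ± 2.0676i (modulus 2.1747). The spectral radius is the largest modulus: r(A) ≈ 4.652. (Cross-check: r(A) ≤ ||A||_2 ≈ 6.7352; equality holds whenever A is normal, though it can also hold for some non-normal A.)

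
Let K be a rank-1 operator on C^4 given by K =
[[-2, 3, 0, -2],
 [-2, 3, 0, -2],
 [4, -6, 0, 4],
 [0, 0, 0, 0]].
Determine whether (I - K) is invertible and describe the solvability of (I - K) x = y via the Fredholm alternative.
(I - K) is singular (det(I - K) = 0, i.e. 1 ∈ sigma(K)). (I - K) x = y is solvable iff y ⊥ ker((I - K)^*) = span{(-2, 3, 0, -2)}, i.e. iff -2y_1 + 3y_2 - 2y_4 = 0. When solvable, the solutions are x = y + c·(1, 1, -2, 0), c arbitrary (ker(I - K) = span{(1, 1, -2, 0)}, dimension 1).

K has rank 1, so it is an outer product K = u v^T: every row of K is a multiple of one row vector. Reading off the entries, u = (1, 1, -2, 0) and v = (-2, 3, 0, -2) (row i of K equals u_i·v^T). A rank-one matrix u v^T satisfies K u = u (v·u) and kills the (3)-dimensional subspace v^⊥, so its characteristic polynomial is lambda^3 (lambda - v·u) with v·u = tr K = 1. Hence the eigenvalues of I - K are 1 (multiplicity 3) and 1 - (1) = 0, so det(I - K) = 0. (Direct check: I - K =
[[3, -3, 0, 2],
 [2, -2, 0, 2],
 [-4, 6, 1, -4],
 [0, 0, 0, 1]]
has determinant 0.) So 1 is an eigenvalue of K and (I - K) is not invertible. The finite-dimensional Fredholm alternative says: either (I - K) is invertible, or ker(I - K) ≠ {0} and then range(I - K) = ker((I - K)^*)^⊥, with dim ker(I - K) = dim ker((I - K)^*). We are in the second case, so we need both kernels. Kernel of I - K: (I - K) u = u - u (v·u) = u - u = 0, so ker(I - K) = span{u} = span{(1, 1, -2, 0)} (it is exactly 1-dimensional because rank(I - K) = 3). Kernel of the adjoint: K is real, so (I - K)^* = I - K^T = I - v u^T, and (I - v u^T) v = v - v (u·v) = 0; hence ker((I - K)^*) = span{v} = span{(-2, 3, 0, -2)}. Therefore (I - K) x = y is solvable iff <y, v> = 0, i.e. iff -2y_1 + 3y_2 - 2y_4 = 0. When this holds, K y = u (v·y) = 0, so (I - K) y = y and x = y is a particular solution; the full solution set is the line x = y + c·u = y + c·(1, 1, -2, 0), c ∈ C.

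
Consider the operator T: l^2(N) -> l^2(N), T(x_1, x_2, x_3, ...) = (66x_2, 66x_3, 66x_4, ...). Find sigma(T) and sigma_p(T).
sigma(T) = closed disk {z in C : |z| ≤ 66}; sigma_p(T) = open disk {z in C : |z| < 66}

Note T = 66·V where V is the unit left shift (V x)_k = x_{k+1}; so sigma(T) = 66·sigma(V) and ||T|| = 66||V||. ||T x||^2 = 4356sum_{k≥2} |x_k|^2 ≤ 4356||x||^2, with equality on {x : x_1 = 0}, so ||T|| = 66. For any lambda with |lambda| < 66, set r = lambda/66 (|r| < 1); the vector x = (1, r, r^2, ...) is in l^2 and satisfies T x = 66(r, r^2, ...) = lambda x, so lambda is an eigenvalue. On the boundary |lambda| = 66 the geometric series diverges, so no l^2 eigenvector exists, but these lambda lie in the approximate point spectrum. Hence sigma(T) is the closed disk of radius 66 and sigma_p(T) is the open disk.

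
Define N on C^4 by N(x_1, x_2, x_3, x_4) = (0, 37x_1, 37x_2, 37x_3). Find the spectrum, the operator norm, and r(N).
sigma(N) = {0}; ||N|| = 37; r(N) = 0. (N is nilpotent with N^4 = 0.)

On C^4, N is a strictly lower-triangular matrix with 37 on the subdiagonal and zeros elsewhere, so its characteristic polynomial is lambda^4 and every eigenvalue is 0: sigma(N) = {0}. For the operator norm, N e_i = 37e_{i+1} for i = 1, ..., 3 and N e_4 = 0, so the singular values of N are 37 (with multiplicity 3) and 0; hence ||N|| = 37. The spectral radius r(N) = max|lambda| = 0. Note ||N|| > r(N) — characteristic of non-normal nilpotent operators. Indeed N^4 = 0.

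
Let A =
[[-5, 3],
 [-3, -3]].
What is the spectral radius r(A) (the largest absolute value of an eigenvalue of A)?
r(A) = sqrt(24) ≈ 4.899

The eigenvalues of A are the roots of its characteristic polynomial. With M = A (coefficients from the trace and determinant):
  p(λ) = det(λ I - M) = λ^2 + 8λ + 24.
For λ^2 + 8λ + 24 the discriminant is -32. It is negative, so the roots are the complex-conjugate pair λ = -4 ± (sqrt(32)/2) i ≈ -4 ± 2.8284i. For a conjugate pair the product of the roots equals the constant term, so |λ|^2 = 24 and |λ| = sqrt(24) ≈ 4.899.
Thus the eigenvalues (to 4 decimals) are -4 ± 2.8284i (modulus 4.899). The spectral radius is the largest modulus: r(A) = sqrt(24) ≈ 4.899. (Cross-check: r(A) ≤ ||A||_2 ≈ 6; equality holds whenever A is normal, though it can also hold for some non-normal A.)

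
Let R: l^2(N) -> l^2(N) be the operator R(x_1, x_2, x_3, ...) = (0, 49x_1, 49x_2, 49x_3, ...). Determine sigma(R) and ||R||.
sigma(R) = closed disk {z in C : |z| ≤ 49}; ||R|| = 49

Note R = 49·U where U is the unit right shift (U x)_k = x_{k-1} (with x_0 := 0); so ||R|| = 49||U|| and sigma(R) = 49·sigma(U). ||R x||^2 = sum_{k≥1} |49x_k|^2 = 2401||x||^2, so ||R|| = 49 and sigma(R) ⊂ {|z| ≤ 49}. For any |lambda| < 49, the equation (R - lambda I) x = 0 forces x_1 = 0, then 49x_k = lambda x_{k+1} ⇒ x = 0, so R has no eigenvalues. But (R - lambda I) is not surjective for |lambda| < 49: solving (R - lambda I) x = e_1 would require x_n proportional to (lambda/49)^(-n), which is not in l^2. So every |lambda| < 49 lies in the residual spectrum. The boundary |lambda| = 49 is in the approximate point spectrum (the spectrum is closed). Hence sigma(R) is the closed disk of radius 49.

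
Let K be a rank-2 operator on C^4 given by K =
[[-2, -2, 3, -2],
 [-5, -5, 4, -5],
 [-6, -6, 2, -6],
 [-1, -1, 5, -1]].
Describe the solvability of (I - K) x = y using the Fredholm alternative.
(I - K) is invertible (det(I - K) = 63 ≠ 0), so for every y in C^4 the equation (I - K) x = y has a unique solution.

K has rank 2 and factors as K = U V^T = u1 v1^T + u2 v2^T with u1 = (-1, -1, 0, -2), v1 = (2, 2, -3, 2), u2 = (0, 1, 2, -1), v2 = (-3, -3, 1, -3) (multiplying out reproduces the displayed K). The nonzero eigenvalues of U V^T coincide with those of the 2 x 2 matrix G = V^T U = [[v1·u1, v1·u2], [v2·u1, v2·u2]] = [[-8, -6], [12, 2]], and by the Sylvester determinant identity det(I_4 - U V^T) = det(I_2 - V^T U) = det([[9, 6], [-12, -1]]) = (9)(-1) - (6)(-12) = 63. (Direct check: I - K =
[[3, 2, -3, 2],
 [5, 6, -4, 5],
 [6, 6, -1, 6],
 [1, 1, -5, 2]]
has determinant 63.) The finite-dimensional Fredholm alternative says: either (I - K) is invertible, or ker(I - K) ≠ {0} and then range(I - K) = ker((I - K)^*)^⊥, with dim ker(I - K) = dim ker((I - K)^*). Since det(I - K) ≠ 0, 1 is not an eigenvalue of K and ker(I - K) = {0}, so we are in the first case: for every y there is a unique x = (I - K)^(-1) y. (Explicitly, by the Woodbury identity, (I - U V^T)^(-1) = I + U (I_2 - G)^(-1) V^T.)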